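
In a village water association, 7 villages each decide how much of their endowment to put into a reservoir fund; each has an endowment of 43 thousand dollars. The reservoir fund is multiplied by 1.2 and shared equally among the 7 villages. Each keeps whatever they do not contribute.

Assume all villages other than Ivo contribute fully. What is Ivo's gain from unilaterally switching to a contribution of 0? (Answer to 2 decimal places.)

Switching from a contribution of 43 to 0 lets Ivo keep an extra 43 thousand dollars, but lowers the reservoir fund by 43, which costs Ivo their own share of that drop: 1.2/7 × 43 = 7.37.
Net gain = 43 − 7.37 = 35.63. The private return per contributed unit (0.1714) is below 1, so free-riding is indeed the best response regardless of what the others do.

35.63 thousand dollars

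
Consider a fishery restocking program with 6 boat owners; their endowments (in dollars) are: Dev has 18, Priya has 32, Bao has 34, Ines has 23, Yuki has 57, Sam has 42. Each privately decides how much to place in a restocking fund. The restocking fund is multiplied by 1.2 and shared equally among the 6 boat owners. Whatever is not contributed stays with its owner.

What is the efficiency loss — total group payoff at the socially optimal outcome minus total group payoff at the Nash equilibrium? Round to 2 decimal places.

41.20 dollars

The private return per contributed unit is 1.2/6 = 0.2000 < 1 for every player regardless of endowment, so the Nash equilibrium is zero contribution and the group total is Σ E_j = 18 + 32 + 34 + 23 + 57 + 42 = 206.
Each contributed unit returns 1.200 to the group, so the social optimum is full contribution by everyone: group total = 1.200 × 206 = 247.20.
Efficiency loss = (1.200 − 1) × 206 = 41.20.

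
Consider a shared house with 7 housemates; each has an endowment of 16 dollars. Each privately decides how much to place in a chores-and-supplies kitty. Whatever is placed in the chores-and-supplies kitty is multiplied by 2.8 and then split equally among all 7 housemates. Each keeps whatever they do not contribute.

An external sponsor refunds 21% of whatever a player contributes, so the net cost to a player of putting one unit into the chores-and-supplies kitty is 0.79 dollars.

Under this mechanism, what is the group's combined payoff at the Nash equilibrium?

Even with the mechanism, each unit contributed returns only (2.8/7) / 0.79 = 0.5063 per unit of net cost, so contributing nothing is still dominant.
Everyone keeps their endowment and the group total is 7 × 16 = 112.

112.00 dollars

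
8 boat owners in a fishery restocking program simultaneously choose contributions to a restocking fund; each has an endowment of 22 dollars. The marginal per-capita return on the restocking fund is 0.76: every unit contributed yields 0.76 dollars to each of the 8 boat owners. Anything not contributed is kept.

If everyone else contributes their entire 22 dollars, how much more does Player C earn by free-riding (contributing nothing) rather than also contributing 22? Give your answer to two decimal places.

Switching from a contribution of 22 to 0 lets Player C keep an extra 22 dollars, but lowers the restocking fund by 22, which costs Player C their own share of that drop: 0.76 × 22 = 16.72.
Net gain = 22 − 16.72 = 5.28. The private return per contributed unit (0.76) is below 1, so free-riding is indeed the best response regardless of what the others do.

5.28 dollars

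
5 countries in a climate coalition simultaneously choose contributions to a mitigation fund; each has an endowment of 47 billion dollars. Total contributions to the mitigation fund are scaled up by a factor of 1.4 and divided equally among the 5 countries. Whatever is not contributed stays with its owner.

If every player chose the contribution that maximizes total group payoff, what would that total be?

329.00 billion dollars

Each contributed unit returns 1.400 to the group as a whole (0.2800 to each of 5 players), which exceeds 1, so the social optimum is full contribution: group total = 1.400 × 235 = 329.00.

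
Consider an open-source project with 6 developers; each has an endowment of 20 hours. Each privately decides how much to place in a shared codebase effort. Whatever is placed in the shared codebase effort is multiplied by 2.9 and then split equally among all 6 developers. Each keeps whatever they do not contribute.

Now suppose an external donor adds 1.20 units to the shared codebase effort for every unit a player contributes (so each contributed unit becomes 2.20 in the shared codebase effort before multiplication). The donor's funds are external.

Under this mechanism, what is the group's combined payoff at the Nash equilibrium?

765.60 hours

With the mechanism, a contributed unit returns 2.9 × 2.20 / 6 = 1.0633 per unit of net cost to the contributor — now above 1 — so contributing fully is weakly dominant for every player.
At the Nash equilibrium everyone contributes 20. Group total payoff = 2.9 × 2.20 × 120 = 765.60.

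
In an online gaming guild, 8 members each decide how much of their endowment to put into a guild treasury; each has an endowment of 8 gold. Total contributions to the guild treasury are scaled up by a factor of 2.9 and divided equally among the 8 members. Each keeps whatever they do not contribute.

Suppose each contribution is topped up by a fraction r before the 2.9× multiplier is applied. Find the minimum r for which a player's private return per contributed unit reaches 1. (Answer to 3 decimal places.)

With matching at rate r, one contributed unit becomes (1 + r) in the guild treasury and returns 2.9 × (1 + r) / 8 to the contributor.
Setting this equal to 1: 1 + r = 8/2.9 = 2.7586.
So the minimum matching rate is r = 2.7586 − 1 = 1.759.

1.759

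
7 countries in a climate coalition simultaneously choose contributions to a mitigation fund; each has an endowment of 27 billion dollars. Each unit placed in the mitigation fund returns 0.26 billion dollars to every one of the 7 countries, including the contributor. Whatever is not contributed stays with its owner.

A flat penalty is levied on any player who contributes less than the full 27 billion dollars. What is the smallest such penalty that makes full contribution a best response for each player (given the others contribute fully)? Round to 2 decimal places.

Given the others contribute fully, the best deviation is to contribute 0 (any partial contribution still incurs the fine and gives up units whose private return 0.26 is below 1).
Deviating from 27 to 0 saves 27 billion dollars but forfeits the deviator's share of the drop in the mitigation fund: 0.26 × 27 = 7.02.
So the deviation gain is 27 − 7.02 = 19.98, and the fine must be at least 19.98 billion dollars to wipe it out.

19.98 billion dollars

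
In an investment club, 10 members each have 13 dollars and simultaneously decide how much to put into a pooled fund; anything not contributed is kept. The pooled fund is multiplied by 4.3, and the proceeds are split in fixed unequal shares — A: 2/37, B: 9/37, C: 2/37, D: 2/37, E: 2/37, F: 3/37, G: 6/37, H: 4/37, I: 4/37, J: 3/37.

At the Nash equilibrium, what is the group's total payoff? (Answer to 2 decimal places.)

172.90 dollars

Player j's private return per contributed unit is 4.3 × (j's share). Contributing is weakly dominant for j when that share is at least 1/4.3 = 0.2326, and contributing 0 is dominant otherwise.
Only B (9/37) clears that bar, contributing 13; the remaining 9 contribute 0. Total contributed: 13.
The pooled fund pays out 4.3 × 13 = 55.90 in total (split across the unequal shares, but the aggregate is all that matters for the group sum).
The 9 free-riders keep 13 each, adding 117. Group total = 117 + 55.90 = 172.90.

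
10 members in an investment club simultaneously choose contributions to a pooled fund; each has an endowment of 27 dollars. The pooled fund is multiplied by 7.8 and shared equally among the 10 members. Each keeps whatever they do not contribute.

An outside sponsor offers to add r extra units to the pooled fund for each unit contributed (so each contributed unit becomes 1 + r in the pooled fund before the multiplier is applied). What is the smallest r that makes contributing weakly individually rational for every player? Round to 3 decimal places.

0.282

With matching at rate r, one contributed unit becomes (1 + r) in the pooled fund and returns 7.8 × (1 + r) / 10 to the contributor.
Setting this equal to 1: 1 + r = 10/7.8 = 1.2821.
So the minimum matching rate is r = 1.2821 − 1 = 0.282.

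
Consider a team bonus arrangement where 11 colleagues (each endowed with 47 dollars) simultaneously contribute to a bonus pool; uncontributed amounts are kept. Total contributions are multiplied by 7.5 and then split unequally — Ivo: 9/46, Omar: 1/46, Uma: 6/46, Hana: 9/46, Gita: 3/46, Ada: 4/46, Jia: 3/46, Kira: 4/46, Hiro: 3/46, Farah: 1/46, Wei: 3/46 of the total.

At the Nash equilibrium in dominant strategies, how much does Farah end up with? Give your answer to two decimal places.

62.33 dollars

Player j's private return per contributed unit is 7.5 × (j's share). Contributing is weakly dominant for j when that share is at least 1/7.5 = 0.1333, and contributing 0 is dominant otherwise.
Ivo and Hana clear that bar, contributing 47 each; the remaining 9 contribute 0. Total contributed: 94.
Farah keeps 47 and receives 7.5 × 94 × 1/46 = 15.33 from the bonus pool, for a payoff of 62.33.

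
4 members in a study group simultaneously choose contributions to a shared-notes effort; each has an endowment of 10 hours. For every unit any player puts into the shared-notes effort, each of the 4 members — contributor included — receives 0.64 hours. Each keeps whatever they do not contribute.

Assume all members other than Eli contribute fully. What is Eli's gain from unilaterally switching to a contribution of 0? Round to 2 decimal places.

3.60 hours

Switching from a contribution of 10 to 0 lets Eli keep an extra 10 hours, but lowers the shared-notes effort by 10, which costs Eli their own share of that drop: 0.64 × 10 = 6.40.
Net gain = 10 − 6.40 = 3.60. The private return per contributed unit (0.64) is below 1, so free-riding is indeed the best response regardless of what the others do.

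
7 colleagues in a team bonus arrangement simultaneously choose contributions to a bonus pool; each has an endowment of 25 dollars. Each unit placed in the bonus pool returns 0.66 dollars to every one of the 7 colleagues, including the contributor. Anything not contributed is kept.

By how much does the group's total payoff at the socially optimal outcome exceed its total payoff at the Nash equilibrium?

633.50 dollars

The private return per contributed unit is 0.66 < 1, so contributing 0 is dominant for every player. At the Nash equilibrium everyone keeps their 25, and the group total is 7 × 25 = 175.
Each contributed unit returns 4.620 to the group as a whole (0.66 to each of 7 players), which exceeds 1, so the social optimum is full contribution: group total = 4.620 × 175 = 808.50.
Efficiency loss = 808.50 − 175 = 633.50.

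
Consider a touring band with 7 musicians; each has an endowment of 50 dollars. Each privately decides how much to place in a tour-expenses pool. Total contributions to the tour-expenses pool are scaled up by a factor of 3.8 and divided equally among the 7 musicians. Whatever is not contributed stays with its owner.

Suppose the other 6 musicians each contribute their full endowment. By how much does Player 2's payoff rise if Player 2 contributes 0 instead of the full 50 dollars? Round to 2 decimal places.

Switching from a contribution of 50 to 0 lets Player 2 keep an extra 50 dollars, but lowers the tour-expenses pool by 50, which costs Player 2 their own share of that drop: 3.8/7 × 50 = 27.14.
Net gain = 50 − 27.14 = 22.86. The private return per contributed unit (0.5429) is below 1, so free-riding is indeed the best response regardless of what the others do.

22.86 dollars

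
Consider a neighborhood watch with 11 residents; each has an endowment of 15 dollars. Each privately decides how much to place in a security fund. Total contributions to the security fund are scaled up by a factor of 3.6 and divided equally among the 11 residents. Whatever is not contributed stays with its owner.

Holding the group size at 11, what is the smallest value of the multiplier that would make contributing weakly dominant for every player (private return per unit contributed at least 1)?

A contributed unit returns (multiplier)/11 to its contributor.
This reaches 1 exactly when the multiplier is 11.

11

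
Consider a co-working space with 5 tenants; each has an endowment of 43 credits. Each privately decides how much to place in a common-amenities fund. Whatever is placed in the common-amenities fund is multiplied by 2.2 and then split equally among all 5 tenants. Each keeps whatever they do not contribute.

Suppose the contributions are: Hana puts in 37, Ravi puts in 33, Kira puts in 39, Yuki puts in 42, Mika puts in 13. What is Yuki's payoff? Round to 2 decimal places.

Total contributed: 37 + 33 + 39 + 42 + 13 = 164.
Each receives 2.2 × 164 / 5 = 72.16 from the common-amenities fund.
Yuki keeps 43 − 42 = 1, so Yuki's payoff is 1 + 72.16 = 73.16.

73.16 credits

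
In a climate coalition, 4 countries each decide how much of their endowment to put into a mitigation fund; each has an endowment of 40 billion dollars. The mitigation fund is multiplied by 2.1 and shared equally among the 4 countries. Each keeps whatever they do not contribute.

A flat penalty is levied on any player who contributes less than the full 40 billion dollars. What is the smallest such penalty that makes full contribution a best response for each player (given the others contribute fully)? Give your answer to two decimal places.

Given the others contribute fully, the best deviation is to contribute 0 (any partial contribution still incurs the fine and gives up units whose private return 0.5250 is below 1).
Deviating from 40 to 0 saves 40 billion dollars but forfeits the deviator's share of the drop in the mitigation fund: 2.1/4 × 40 = 21.00.
So the deviation gain is 40 − 21.00 = 19.00, and the fine must be at least 19.00 billion dollars to wipe it out.

19.00 billion dollars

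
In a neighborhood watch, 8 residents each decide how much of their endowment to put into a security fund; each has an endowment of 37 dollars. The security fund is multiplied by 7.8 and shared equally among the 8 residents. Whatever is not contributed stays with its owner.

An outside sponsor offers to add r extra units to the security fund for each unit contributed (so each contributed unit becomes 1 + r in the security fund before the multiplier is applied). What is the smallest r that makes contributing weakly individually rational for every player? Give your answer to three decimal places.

0.026

With matching at rate r, one contributed unit becomes (1 + r) in the security fund and returns 7.8 × (1 + r) / 8 to the contributor.
Setting this equal to 1: 1 + r = 8/7.8 = 1.0256.
So the minimum matching rate is r = 1.0256 − 1 = 0.026.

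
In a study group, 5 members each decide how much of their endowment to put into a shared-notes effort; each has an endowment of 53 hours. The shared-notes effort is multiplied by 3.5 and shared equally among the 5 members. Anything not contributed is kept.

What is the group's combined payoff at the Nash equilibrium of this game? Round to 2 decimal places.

Each contributed unit returns 3.5/5 = 0.7000 to its contributor — below 1 — so contributing 0 is dominant for every player. At the Nash equilibrium everyone keeps their 53, and the group total is 5 × 53 = 265.

265.00 hours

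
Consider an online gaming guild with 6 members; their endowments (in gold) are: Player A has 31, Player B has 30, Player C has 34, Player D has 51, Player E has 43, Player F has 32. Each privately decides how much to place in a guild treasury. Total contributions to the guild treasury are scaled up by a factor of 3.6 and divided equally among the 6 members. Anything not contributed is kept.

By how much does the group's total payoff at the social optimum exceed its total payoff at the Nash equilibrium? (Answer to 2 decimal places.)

574.60 gold

The private return per contributed unit is 3.6/6 = 0.6000 < 1 for every player regardless of endowment, so the Nash equilibrium is zero contribution and the group total is Σ E_j = 31 + 30 + 34 + 51 + 43 + 32 = 221.
Each contributed unit returns 3.600 to the group, so the social optimum is full contribution by everyone: group total = 3.600 × 221 = 795.60.
Efficiency loss = (3.600 − 1) × 221 = 574.60.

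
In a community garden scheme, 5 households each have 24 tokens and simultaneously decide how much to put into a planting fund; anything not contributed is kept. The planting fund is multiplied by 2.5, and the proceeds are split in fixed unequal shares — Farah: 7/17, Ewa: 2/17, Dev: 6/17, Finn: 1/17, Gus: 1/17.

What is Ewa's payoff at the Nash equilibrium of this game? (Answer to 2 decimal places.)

A player with share s gets back 2.5·s per unit contributed, so full contribution is dominant for anyone with s > 1/2.5 = 0.4000 and zero contribution is dominant for anyone below.
Farah alone (share 7/17) is above the threshold, contributing 24; the remaining 4 contribute 0. Total contributed: 24.
Ewa keeps 24 and receives 2.5 × 24 × 2/17 = 7.06 from the planting fund, for a payoff of 31.06.

31.06 tokens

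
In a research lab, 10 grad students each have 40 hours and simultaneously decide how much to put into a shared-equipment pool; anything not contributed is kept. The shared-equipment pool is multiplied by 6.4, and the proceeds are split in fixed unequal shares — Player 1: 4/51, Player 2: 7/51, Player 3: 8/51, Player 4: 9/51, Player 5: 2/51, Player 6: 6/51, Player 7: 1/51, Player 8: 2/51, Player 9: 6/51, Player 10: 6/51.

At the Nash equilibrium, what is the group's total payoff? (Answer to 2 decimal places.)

832.00 hours

For player j, contributing a unit is worthwhile iff 6.4 × (j's share) ≥ 1, i.e. iff j's share is at least 0.1563.
Player 3 and Player 4 are above the threshold, contributing 40 each; the remaining 8 contribute 0. Total contributed: 80.
The shared-equipment pool pays out 6.4 × 80 = 512.00 in total (split across the unequal shares, but the aggregate is all that matters for the group sum).
The 8 free-riders keep 40 each, adding 320. Group total = 320 + 512.00 = 832.00.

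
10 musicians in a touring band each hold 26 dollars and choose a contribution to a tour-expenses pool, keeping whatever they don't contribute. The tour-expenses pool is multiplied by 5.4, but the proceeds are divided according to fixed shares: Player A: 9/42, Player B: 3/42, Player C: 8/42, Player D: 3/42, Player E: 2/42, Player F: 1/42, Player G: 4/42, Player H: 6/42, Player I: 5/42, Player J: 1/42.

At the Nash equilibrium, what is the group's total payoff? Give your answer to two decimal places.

488.80 dollars

For player j, contributing a unit is worthwhile iff 5.4 × (j's share) ≥ 1, i.e. iff j's share is at least 0.1852.
The shares above 0.1852 belong to Player A and Player C, contributing 26 each; the remaining 8 contribute 0. Total contributed: 52.
The tour-expenses pool pays out 5.4 × 52 = 280.80 in total (split across the unequal shares, but the aggregate is all that matters for the group sum).
The 8 free-riders keep 26 each, adding 208. Group total = 208 + 280.80 = 488.80.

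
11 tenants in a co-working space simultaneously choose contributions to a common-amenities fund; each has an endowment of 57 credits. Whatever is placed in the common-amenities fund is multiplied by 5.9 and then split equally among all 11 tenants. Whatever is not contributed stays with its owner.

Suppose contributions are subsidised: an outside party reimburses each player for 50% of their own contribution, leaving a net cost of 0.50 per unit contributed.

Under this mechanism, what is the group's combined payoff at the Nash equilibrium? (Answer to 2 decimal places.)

4012.80 credits

Under the mechanism each unit contributed yields (5.9/11) / 0.50 = 1.0727 back to its contributor per unit of net cost, which exceeds 1, making full contribution the dominant choice for everyone.
At the Nash equilibrium everyone contributes 57. Group total payoff = 11 × (57 × 0.50 + 5.9 × 57) = 4012.80.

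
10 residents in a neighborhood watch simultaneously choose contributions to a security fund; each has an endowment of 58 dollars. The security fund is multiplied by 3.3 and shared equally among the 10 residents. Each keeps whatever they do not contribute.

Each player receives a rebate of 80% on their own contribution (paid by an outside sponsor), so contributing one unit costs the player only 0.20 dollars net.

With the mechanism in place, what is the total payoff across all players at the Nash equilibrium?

2378.00 dollars

Under the mechanism each unit contributed yields (3.3/10) / 0.20 = 1.6500 back to its contributor per unit of net cost, which exceeds 1, making full contribution the dominant choice for everyone.
So the Nash equilibrium is full contribution by all 10; the group earns 10 × (58 × 0.80 + 3.3 × 58) = 2378.00.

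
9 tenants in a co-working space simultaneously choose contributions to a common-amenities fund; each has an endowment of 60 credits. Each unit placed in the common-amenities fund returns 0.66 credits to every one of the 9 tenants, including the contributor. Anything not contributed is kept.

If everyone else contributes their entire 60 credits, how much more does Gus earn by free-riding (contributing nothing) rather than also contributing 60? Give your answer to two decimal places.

20.40 credits

Switching from a contribution of 60 to 0 lets Gus keep an extra 60 credits, but lowers the common-amenities fund by 60, which costs Gus their own share of that drop: 0.66 × 60 = 39.60.
Net gain = 60 − 39.60 = 20.40. The private return per contributed unit (0.66) is below 1, so free-riding is indeed the best response regardless of what the others do.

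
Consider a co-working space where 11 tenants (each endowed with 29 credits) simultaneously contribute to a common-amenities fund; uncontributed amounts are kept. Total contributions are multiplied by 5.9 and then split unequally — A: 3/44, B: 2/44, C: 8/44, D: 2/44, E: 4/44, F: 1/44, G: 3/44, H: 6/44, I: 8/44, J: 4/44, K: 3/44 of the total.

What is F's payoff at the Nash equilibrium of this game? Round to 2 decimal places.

For player j, contributing a unit is worthwhile iff 5.9 × (j's share) ≥ 1, i.e. iff j's share is at least 0.1695.
The shares above 0.1695 belong to C and I, contributing 29 each; the remaining 9 contribute 0. Total contributed: 58.
F keeps 29 and receives 5.9 × 58 × 1/44 = 7.78 from the common-amenities fund, for a payoff of 36.78.

36.78 credits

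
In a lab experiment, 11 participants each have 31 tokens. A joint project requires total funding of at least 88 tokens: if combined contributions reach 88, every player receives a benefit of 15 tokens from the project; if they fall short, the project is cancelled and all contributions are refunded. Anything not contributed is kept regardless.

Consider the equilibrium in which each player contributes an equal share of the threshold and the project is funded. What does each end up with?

Equal share of the threshold: 88/11 = 8.
At this profile no one gains by cutting their contribution: any cut drops the total below 88, the project is cancelled, contributions are refunded, and the deviator ends with 31, which is less than 31 − 8 + 15 = 38. Contributing more than 8 just wastes the excess. So contributing exactly 8 is a best response.
Each player's payoff: 31 − 8 + 15 = 38.

38 tokens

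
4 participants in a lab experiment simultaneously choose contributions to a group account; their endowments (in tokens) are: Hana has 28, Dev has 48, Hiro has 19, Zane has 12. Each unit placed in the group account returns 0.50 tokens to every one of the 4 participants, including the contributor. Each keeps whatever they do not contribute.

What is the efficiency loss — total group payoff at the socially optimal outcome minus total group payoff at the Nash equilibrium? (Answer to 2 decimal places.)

The private return per contributed unit is 0.50 < 1 for everyone, so the Nash equilibrium is zero contribution and the group total is Σ E_j = 28 + 48 + 19 + 12 = 107.
Each contributed unit returns 2.000 to the group, so the social optimum is full contribution by everyone: group total = 2.000 × 107 = 214.00.
Efficiency loss = (2.000 − 1) × 107 = 107.00.

107.00 tokens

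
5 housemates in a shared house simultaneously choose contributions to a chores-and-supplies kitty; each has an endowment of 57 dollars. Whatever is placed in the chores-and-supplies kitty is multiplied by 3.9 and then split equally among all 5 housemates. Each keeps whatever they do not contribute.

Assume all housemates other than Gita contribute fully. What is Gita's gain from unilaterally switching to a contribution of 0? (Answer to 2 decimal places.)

12.54 dollars

Switching from a contribution of 57 to 0 lets Gita keep an extra 57 dollars, but lowers the chores-and-supplies kitty by 57, which costs Gita their own share of that drop: 3.9/5 × 57 = 44.46.
Net gain = 57 − 44.46 = 12.54. The private return per contributed unit (0.7800) is below 1, so free-riding is indeed the best response regardless of what the others do.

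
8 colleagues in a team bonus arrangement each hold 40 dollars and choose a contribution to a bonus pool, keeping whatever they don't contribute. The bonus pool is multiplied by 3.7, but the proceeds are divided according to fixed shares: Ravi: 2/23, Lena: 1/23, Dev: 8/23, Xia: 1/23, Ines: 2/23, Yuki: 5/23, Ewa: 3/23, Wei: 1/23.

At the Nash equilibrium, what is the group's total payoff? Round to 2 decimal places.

Player j's private return per contributed unit is 3.7 × (j's share). Contributing is weakly dominant for j when that share is at least 1/3.7 = 0.2703, and contributing 0 is dominant otherwise.
Dev alone (share 8/23) is above the threshold, contributing 40; the remaining 7 contribute 0. Total contributed: 40.
The bonus pool pays out 3.7 × 40 = 148.00 in total (split across the unequal shares, but the aggregate is all that matters for the group sum).
The 7 free-riders keep 40 each, adding 280. Group total = 280 + 148.00 = 428.00.

428.00 dollars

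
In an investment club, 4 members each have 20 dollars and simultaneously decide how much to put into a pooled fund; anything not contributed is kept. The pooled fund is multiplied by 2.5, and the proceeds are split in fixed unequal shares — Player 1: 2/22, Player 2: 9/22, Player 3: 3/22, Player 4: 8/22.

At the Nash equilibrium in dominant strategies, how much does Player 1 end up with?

Each unit j contributes comes back to j as 2.5 × (j's share), so j prefers to contribute only if that share exceeds 1/2.5 = 0.4000; otherwise keeping the unit dominates.
Only Player 2 (9/22) clears that bar, contributing 20; the remaining 3 contribute 0. Total contributed: 20.
Player 1 keeps 20 and receives 2.5 × 20 × 2/22 = 4.55 from the pooled fund, for a payoff of 24.55.

24.55 dollars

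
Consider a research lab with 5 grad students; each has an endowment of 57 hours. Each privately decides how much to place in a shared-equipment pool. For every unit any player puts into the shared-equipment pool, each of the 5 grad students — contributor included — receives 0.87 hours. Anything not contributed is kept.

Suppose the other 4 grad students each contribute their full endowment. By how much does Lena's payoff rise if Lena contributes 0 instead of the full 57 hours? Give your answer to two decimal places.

Switching from a contribution of 57 to 0 lets Lena keep an extra 57 hours, but lowers the shared-equipment pool by 57, which costs Lena their own share of that drop: 0.87 × 57 = 49.59.
Net gain = 57 − 49.59 = 7.41. The private return per contributed unit (0.87) is below 1, so free-riding is indeed the best response regardless of what the others do.

7.41 hours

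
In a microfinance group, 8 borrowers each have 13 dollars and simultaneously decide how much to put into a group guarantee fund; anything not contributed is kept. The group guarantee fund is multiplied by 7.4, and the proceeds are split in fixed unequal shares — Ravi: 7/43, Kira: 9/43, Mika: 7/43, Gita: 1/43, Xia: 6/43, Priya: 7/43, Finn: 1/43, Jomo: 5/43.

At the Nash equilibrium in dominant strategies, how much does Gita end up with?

Each unit j contributes comes back to j as 7.4 × (j's share), so j prefers to contribute only if that share exceeds 1/7.4 = 0.1351; otherwise keeping the unit dominates.
Ravi, Kira, Mika, Xia and Priya clear that bar, contributing 13 each; the remaining 3 contribute 0. Total contributed: 65.
Gita keeps 13 and receives 7.4 × 65 × 1/43 = 11.19 from the group guarantee fund, for a payoff of 24.19.

24.19 dollars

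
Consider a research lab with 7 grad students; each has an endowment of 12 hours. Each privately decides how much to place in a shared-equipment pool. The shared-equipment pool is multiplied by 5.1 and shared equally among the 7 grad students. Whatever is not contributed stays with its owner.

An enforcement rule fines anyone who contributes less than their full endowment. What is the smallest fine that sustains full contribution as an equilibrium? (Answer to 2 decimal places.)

Given the others contribute fully, the best deviation is to contribute 0 (any partial contribution still incurs the fine and gives up units whose private return 0.7286 is below 1).
Deviating from 12 to 0 saves 12 hours but forfeits the deviator's share of the drop in the shared-equipment pool: 5.1/7 × 12 = 8.74.
So the deviation gain is 12 − 8.74 = 3.26, and the fine must be at least 3.26 hours to wipe it out.

3.26 hours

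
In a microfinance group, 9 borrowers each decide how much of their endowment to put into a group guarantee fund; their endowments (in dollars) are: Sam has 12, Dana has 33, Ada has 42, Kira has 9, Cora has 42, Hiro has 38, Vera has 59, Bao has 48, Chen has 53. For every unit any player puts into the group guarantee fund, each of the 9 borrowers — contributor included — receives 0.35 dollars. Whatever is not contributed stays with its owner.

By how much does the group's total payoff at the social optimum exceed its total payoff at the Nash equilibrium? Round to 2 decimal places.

The private return per contributed unit is 0.35 < 1 for everyone, so the Nash equilibrium is zero contribution and the group total is Σ E_j = 12 + 33 + 42 + 9 + 42 + 38 + 59 + 48 + 53 = 336.
Each contributed unit returns 3.150 to the group, so the social optimum is full contribution by everyone: group total = 3.150 × 336 = 1058.40.
Efficiency loss = (3.150 − 1) × 336 = 722.40.

722.40 dollars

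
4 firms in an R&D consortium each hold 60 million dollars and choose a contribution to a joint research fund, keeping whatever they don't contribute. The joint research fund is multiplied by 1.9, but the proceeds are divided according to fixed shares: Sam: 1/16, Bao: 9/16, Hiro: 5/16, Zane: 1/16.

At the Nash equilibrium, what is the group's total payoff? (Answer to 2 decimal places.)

294.00 million dollars

A player with share s gets back 1.9·s per unit contributed, so full contribution is dominant for anyone with s > 1/1.9 = 0.5263 and zero contribution is dominant for anyone below.
The only share above 0.5263 is Bao's 9/16, contributing 60; the remaining 3 contribute 0. Total contributed: 60.
The joint research fund pays out 1.9 × 60 = 114.00 in total (split across the unequal shares, but the aggregate is all that matters for the group sum).
The 3 free-riders keep 60 each, adding 180. Group total = 180 + 114.00 = 294.00.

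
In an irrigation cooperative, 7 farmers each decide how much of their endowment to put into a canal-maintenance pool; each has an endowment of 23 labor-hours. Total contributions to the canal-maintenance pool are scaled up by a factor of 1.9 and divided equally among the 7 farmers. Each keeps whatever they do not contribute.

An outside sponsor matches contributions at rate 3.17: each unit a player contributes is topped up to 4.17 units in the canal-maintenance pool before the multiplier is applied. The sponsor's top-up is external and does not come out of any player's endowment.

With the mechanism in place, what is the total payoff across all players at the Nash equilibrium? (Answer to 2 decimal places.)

1275.60 labor-hours

With the mechanism, a contributed unit returns 1.9 × 4.17 / 7 = 1.1319 per unit of net cost to the contributor — now above 1 — so contributing fully is weakly dominant for every player.
So the Nash equilibrium is full contribution by all 7; the group earns 1.9 × 4.17 × 161 = 1275.60.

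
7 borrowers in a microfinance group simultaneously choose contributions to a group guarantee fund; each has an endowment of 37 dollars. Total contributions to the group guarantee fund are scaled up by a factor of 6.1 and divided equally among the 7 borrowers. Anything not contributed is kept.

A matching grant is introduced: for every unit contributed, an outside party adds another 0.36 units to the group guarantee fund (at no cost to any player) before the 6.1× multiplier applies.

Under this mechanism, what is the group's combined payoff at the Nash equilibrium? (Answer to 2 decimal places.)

With the mechanism, a contributed unit returns 6.1 × 1.36 / 7 = 1.1851 per unit of net cost to the contributor — now above 1 — so contributing fully is weakly dominant for every player.
So the Nash equilibrium is full contribution by all 7; the group earns 6.1 × 1.36 × 259 = 2148.66.

2148.66 dollars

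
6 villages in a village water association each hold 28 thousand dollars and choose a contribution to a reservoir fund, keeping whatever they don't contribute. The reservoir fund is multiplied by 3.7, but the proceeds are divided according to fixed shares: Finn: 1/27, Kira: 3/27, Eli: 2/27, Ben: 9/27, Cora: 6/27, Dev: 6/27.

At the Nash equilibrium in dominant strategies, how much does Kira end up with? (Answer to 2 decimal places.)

39.51 thousand dollars

For player j, contributing a unit is worthwhile iff 3.7 × (j's share) ≥ 1, i.e. iff j's share is at least 0.2703.
The only share above 0.2703 is Ben's 9/27, contributing 28; the remaining 5 contribute 0. Total contributed: 28.
Kira keeps 28 and receives 3.7 × 28 × 3/27 = 11.51 from the reservoir fund, for a payoff of 39.51.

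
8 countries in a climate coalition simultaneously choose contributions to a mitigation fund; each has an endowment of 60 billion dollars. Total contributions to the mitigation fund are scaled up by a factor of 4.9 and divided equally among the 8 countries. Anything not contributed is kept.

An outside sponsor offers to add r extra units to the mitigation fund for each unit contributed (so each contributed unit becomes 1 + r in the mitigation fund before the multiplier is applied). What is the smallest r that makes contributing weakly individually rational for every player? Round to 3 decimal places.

0.633

With matching at rate r, one contributed unit becomes (1 + r) in the mitigation fund and returns 4.9 × (1 + r) / 8 to the contributor.
Setting this equal to 1: 1 + r = 8/4.9 = 1.6327.
So the minimum matching rate is r = 1.6327 − 1 = 0.633.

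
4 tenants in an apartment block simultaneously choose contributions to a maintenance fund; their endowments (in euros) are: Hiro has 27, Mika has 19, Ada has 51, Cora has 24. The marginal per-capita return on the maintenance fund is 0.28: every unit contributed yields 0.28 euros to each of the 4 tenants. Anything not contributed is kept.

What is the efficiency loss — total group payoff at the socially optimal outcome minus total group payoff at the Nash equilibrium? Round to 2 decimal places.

14.52 euros

The private return per contributed unit is 0.28 < 1 for everyone, so the Nash equilibrium is zero contribution and the group total is Σ E_j = 27 + 19 + 51 + 24 = 121.
Each contributed unit returns 1.120 to the group, so the social optimum is full contribution by everyone: group total = 1.120 × 121 = 135.52.
Efficiency loss = (1.120 − 1) × 121 = 14.52.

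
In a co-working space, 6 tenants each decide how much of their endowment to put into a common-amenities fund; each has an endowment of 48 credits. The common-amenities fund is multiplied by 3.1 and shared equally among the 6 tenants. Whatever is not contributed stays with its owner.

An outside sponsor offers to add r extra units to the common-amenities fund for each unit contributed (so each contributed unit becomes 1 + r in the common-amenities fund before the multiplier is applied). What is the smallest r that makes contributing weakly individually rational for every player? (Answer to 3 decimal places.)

0.935

With matching at rate r, one contributed unit becomes (1 + r) in the common-amenities fund and returns 3.1 × (1 + r) / 6 to the contributor.
Setting this equal to 1: 1 + r = 6/3.1 = 1.9355.
So the minimum matching rate is r = 1.9355 − 1 = 0.935.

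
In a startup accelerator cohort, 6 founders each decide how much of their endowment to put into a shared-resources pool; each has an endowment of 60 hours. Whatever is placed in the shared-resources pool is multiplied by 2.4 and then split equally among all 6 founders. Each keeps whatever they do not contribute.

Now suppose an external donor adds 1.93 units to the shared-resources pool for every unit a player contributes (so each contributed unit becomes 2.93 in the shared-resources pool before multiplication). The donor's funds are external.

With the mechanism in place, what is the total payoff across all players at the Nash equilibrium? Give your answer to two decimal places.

Under the mechanism each unit contributed yields 2.4 × 2.93 / 6 = 1.1720 back to its contributor per unit of net cost, which exceeds 1, making full contribution the dominant choice for everyone.
At the Nash equilibrium everyone contributes 60. Group total payoff = 2.4 × 2.93 × 360 = 2531.52.

2531.52 hours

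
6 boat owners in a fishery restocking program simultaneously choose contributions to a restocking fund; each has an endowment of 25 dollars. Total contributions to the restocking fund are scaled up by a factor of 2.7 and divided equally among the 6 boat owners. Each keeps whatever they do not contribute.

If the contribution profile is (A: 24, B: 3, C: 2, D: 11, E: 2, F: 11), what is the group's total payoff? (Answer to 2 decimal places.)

Total contributed: 24 + 3 + 2 + 11 + 2 + 11 = 53; total kept: 6 × 25 − 53 = 97.
The restocking fund pays out 2.7 × 53 = 143.10 in aggregate.
Group total = 97 + 143.10 = 240.10.

240.10 dollars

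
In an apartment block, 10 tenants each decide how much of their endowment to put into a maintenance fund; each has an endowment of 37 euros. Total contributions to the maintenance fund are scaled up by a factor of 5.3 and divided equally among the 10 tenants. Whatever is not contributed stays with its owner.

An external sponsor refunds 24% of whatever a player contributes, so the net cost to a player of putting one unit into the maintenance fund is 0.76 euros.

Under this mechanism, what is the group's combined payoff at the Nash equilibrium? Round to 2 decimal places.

Even with the mechanism, each unit contributed returns only (5.3/10) / 0.76 = 0.6974 per unit of net cost, so contributing nothing is still dominant.
At the Nash equilibrium no one contributes; group total payoff = 10 × 37 = 370.

370.00 euros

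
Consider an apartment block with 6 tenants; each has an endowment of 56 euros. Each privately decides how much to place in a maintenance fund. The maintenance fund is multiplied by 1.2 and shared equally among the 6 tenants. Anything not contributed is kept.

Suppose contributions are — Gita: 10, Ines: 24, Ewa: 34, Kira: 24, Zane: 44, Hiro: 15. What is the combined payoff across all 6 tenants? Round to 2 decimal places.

Total contributed: 10 + 24 + 34 + 24 + 44 + 15 = 151; total kept: 6 × 56 − 151 = 185.
The maintenance fund pays out 1.2 × 151 = 181.20 in aggregate.
Group total = 185 + 181.20 = 366.20.

366.20 euros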